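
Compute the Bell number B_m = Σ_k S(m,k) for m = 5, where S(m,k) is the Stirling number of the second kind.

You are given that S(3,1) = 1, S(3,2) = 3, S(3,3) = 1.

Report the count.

52

row 4: T[4][1]=1·1+0=1  T[4][2]=2·3+1=7  T[4][3]=3·1+3=6  T[4][4]=4·0+1=1
row 5: T[5][1]=1·1+0=1  T[5][2]=2·7+1=15  T[5][3]=3·6+7=25  T[5][4]=4·1+6=10  T[5][5]=5·0+1=1
B_5 = ΣS(5,k) = 1+15+25+10+1 = 52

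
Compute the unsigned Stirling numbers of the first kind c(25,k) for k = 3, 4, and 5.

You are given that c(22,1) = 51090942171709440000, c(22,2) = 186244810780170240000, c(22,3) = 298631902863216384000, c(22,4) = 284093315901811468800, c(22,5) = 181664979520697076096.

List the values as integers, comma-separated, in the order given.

row 23: T[23][1]=22·51090942171709440000+0=1124000727777607680000  T[23][2]=22·186244810780170240000+51090942171709440000=4148476779335454720000  T[23][3]=22·298631902863216384000+186244810780170240000=6756146673770930688000  T[23][4]=22·284093315901811468800+298631902863216384000=6548684852703068697600  T[23][5]=22·181664979520697076096+284093315901811468800=4280722865357147142912
row 24: T[24][2]=23·4148476779335454720000+1124000727777607680000=96538966652493066240000  T[24][3]=23·6756146673770930688000+4148476779335454720000=159539850276066860544000  T[24][4]=23·6548684852703068697600+6756146673770930688000=157375898285941510732800  T[24][5]=23·4280722865357147142912+6548684852703068697600=105005310755917452984576
row 25: T[25][3]=24·159539850276066860544000+96538966652493066240000=3925495373278097719296000  T[25][4]=24·157375898285941510732800+159539850276066860544000=3936561409138663118131200  T[25][5]=24·105005310755917452984576+157375898285941510732800=2677503356427960382362624
Read c(25,3) = 3925495373278097719296000, c(25,4) = 3936561409138663118131200, c(25,5) = 2677503356427960382362624.

3925495373278097719296000, 3936561409138663118131200, 2677503356427960382362624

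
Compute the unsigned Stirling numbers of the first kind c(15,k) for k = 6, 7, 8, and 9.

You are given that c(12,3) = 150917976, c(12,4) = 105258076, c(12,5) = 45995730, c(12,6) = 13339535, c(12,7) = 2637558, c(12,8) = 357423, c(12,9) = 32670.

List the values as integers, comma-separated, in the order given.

i=13: T(13,4)=150917976+12·105258076=1414014888 | T(13,5)=105258076+12·45995730=657206836 | T(13,6)=45995730+12·13339535=206070150 | T(13,7)=13339535+12·2637558=44990231 | T(13,8)=2637558+12·357423=6926634 | T(13,9)=357423+12·32670=749463
i=14: T(14,5)=1414014888+13·657206836=9957703756 | T(14,6)=657206836+13·206070150=3336118786 | T(14,7)=206070150+13·44990231=790943153 | T(14,8)=44990231+13·6926634=135036473 | T(14,9)=6926634+13·749463=16669653
i=15: T(15,6)=9957703756+14·3336118786=56663366760 | T(15,7)=3336118786+14·790943153=14409322928 | T(15,8)=790943153+14·135036473=2681453775 | T(15,9)=135036473+14·16669653=368411615
Read c(15,6) = 56663366760, c(15,7) = 14409322928, c(15,8) = 2681453775, c(15,9) = 368411615.

56663366760, 14409322928, 2681453775, 368411615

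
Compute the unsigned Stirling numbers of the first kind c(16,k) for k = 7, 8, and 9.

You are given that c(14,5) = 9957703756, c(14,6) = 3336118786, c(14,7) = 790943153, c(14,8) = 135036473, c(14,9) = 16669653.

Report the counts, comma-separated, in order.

272803210680, 54631129553, 8207628000

[15] T[15,6]:14*3336118786+9957703756=56663366760 · T[15,7]:14*790943153+3336118786=14409322928 · T[15,8]:14*135036473+790943153=2681453775 · T[15,9]:14*16669653+135036473=368411615
[16] T[16,7]:15*14409322928+56663366760=272803210680 · T[16,8]:15*2681453775+14409322928=54631129553 · T[16,9]:15*368411615+2681453775=8207628000
Read c(16,7) = 272803210680, c(16,8) = 54631129553, c(16,9) = 8207628000.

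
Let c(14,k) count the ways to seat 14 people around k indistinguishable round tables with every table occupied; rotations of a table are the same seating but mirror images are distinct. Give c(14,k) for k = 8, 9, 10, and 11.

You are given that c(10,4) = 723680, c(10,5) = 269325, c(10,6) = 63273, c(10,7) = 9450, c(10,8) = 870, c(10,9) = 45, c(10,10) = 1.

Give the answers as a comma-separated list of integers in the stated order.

@11  (11,5):269325·10+723680→3416930, (11,6):63273·10+269325→902055, (11,7):9450·10+63273→157773, (11,8):870·10+9450→18150, (11,9):45·10+870→1320, (11,10):1·10+45→55, (11,11):0·10+1→1
@12  (12,6):902055·11+3416930→13339535, (12,7):157773·11+902055→2637558, (12,8):18150·11+157773→357423, (12,9):1320·11+18150→32670, (12,10):55·11+1320→1925, (12,11):1·11+55→66
@13  (13,7):2637558·12+13339535→44990231, (13,8):357423·12+2637558→6926634, (13,9):32670·12+357423→749463, (13,10):1925·12+32670→55770, (13,11):66·12+1925→2717
@14  (14,8):6926634·13+44990231→135036473, (14,9):749463·13+6926634→16669653, (14,10):55770·13+749463→1474473, (14,11):2717·13+55770→91091
Read c(14,8) = 135036473, c(14,9) = 16669653, c(14,10) = 1474473, c(14,11) = 91091.

135036473, 16669653, 1474473, 91091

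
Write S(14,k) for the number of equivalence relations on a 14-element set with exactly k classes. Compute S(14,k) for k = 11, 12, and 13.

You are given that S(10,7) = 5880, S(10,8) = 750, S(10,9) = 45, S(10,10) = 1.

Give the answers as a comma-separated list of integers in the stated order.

66066, 3367, 91

i=11: T(11,8)=5880+8·750=11880 | T(11,9)=750+9·45=1155 | T(11,10)=45+10·1=55 | T(11,11)=1+11·0=1
i=12: T(12,9)=11880+9·1155=22275 | T(12,10)=1155+10·55=1705 | T(12,11)=55+11·1=66 | T(12,12)=1+12·0=1
i=13: T(13,10)=22275+10·1705=39325 | T(13,11)=1705+11·66=2431 | T(13,12)=66+12·1=78 | T(13,13)=1+13·0=1
i=14: T(14,11)=39325+11·2431=66066 | T(14,12)=2431+12·78=3367 | T(14,13)=78+13·1=91
Read S(14,11) = 66066, S(14,12) = 3367, S(14,13) = 91.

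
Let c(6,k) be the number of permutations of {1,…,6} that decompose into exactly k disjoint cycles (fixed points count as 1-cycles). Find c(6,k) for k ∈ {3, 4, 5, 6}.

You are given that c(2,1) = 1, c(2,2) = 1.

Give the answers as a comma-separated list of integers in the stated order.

225, 85, 15, 1

row 3: T[3][1]=2·1+0=2  T[3][2]=2·1+1=3  T[3][3]=2·0+1=1
row 4: T[4][1]=3·2+0=6  T[4][2]=3·3+2=11  T[4][3]=3·1+3=6  T[4][4]=3·0+1=1
row 5: T[5][2]=4·11+6=50  T[5][3]=4·6+11=35  T[5][4]=4·1+6=10  T[5][5]=4·0+1=1
row 6: T[6][3]=5·35+50=225  T[6][4]=5·10+35=85  T[6][5]=5·1+10=15  T[6][6]=5·0+1=1
Read c(6,3) = 225, c(6,4) = 85, c(6,5) = 15, c(6,6) = 1.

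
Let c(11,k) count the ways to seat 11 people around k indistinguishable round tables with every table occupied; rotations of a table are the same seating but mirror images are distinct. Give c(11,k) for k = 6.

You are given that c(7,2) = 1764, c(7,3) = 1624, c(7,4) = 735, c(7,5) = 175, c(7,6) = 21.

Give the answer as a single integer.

902055

i=8: T(8,3)=1764+7·1624=13132 | T(8,4)=1624+7·735=6769 | T(8,5)=735+7·175=1960 | T(8,6)=175+7·21=322
i=9: T(9,4)=13132+8·6769=67284 | T(9,5)=6769+8·1960=22449 | T(9,6)=1960+8·322=4536
i=10: T(10,5)=67284+9·22449=269325 | T(10,6)=22449+9·4536=63273
i=11: T(11,6)=269325+10·63273=902055
Read c(11,6) = 902055.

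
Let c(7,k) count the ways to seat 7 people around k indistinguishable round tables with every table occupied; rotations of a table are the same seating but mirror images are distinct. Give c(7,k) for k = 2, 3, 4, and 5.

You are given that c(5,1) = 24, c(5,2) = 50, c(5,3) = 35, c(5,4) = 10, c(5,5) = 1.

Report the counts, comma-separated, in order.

@6  (6,1):24·5+0→120, (6,2):50·5+24→274, (6,3):35·5+50→225, (6,4):10·5+35→85, (6,5):1·5+10→15
@7  (7,2):274·6+120→1764, (7,3):225·6+274→1624, (7,4):85·6+225→735, (7,5):15·6+85→175
Read c(7,2) = 1764, c(7,3) = 1624, c(7,4) = 735, c(7,5) = 175.

1764, 1624, 735, 175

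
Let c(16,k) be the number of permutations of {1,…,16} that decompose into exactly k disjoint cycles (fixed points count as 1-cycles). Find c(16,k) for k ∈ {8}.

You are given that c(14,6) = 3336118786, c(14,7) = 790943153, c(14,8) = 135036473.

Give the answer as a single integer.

54631129553

[15] T[15,7]:14*790943153+3336118786=14409322928 · T[15,8]:14*135036473+790943153=2681453775
[16] T[16,8]:15*2681453775+14409322928=54631129553
Read c(16,8) = 54631129553.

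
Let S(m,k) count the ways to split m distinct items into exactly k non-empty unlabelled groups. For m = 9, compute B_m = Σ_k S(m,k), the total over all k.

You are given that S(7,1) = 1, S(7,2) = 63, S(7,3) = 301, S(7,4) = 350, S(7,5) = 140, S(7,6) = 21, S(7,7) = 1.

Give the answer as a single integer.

21147

r8: T_8,1=1×1+0=1; T_8,2=2×63+1=127; T_8,3=3×301+63=966; T_8,4=4×350+301=1701; T_8,5=5×140+350=1050; T_8,6=6×21+140=266; T_8,7=7×1+21=28; T_8,8=8×0+1=1
r9: T_9,1=1×1+0=1; T_9,2=2×127+1=255; T_9,3=3×966+127=3025; T_9,4=4×1701+966=7770; T_9,5=5×1050+1701=6951; T_9,6=6×266+1050=2646; T_9,7=7×28+266=462; T_9,8=8×1+28=36; T_9,9=9×0+1=1
B_9 = ΣS(9,k) = 1+255+3025+7770+6951+2646+462+36+1 = 21147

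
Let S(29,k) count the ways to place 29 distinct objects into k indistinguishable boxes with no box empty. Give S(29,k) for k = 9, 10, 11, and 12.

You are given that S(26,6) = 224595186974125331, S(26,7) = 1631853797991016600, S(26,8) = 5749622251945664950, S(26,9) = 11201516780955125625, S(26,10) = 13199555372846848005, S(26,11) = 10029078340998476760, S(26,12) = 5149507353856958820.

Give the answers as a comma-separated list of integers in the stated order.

9452962848327254398506, 16392038075086211019625, 18059551225961878690915, 13326679652926121224470

r27: T_27,7=7×1631853797991016600+224595186974125331=11647571772911241531; T_27,8=8×5749622251945664950+1631853797991016600=47628831813556336200; T_27,9=9×11201516780955125625+5749622251945664950=106563273280541795575; T_27,10=10×13199555372846848005+11201516780955125625=143197070509423605675; T_27,11=11×10029078340998476760+13199555372846848005=123519417123830092365; T_27,12=12×5149507353856958820+10029078340998476760=71823166587281982600
r28: T_28,8=8×47628831813556336200+11647571772911241531=392678226281361931131; T_28,9=9×106563273280541795575+47628831813556336200=1006698291338432496375; T_28,10=10×143197070509423605675+106563273280541795575=1538533978374777852325; T_28,11=11×123519417123830092365+143197070509423605675=1501910658871554621690; T_28,12=12×71823166587281982600+123519417123830092365=985397416171213883565
r29: T_29,9=9×1006698291338432496375+392678226281361931131=9452962848327254398506; T_29,10=10×1538533978374777852325+1006698291338432496375=16392038075086211019625; T_29,11=11×1501910658871554621690+1538533978374777852325=18059551225961878690915; T_29,12=12×985397416171213883565+1501910658871554621690=13326679652926121224470
Read S(29,9) = 9452962848327254398506, S(29,10) = 16392038075086211019625, S(29,11) = 18059551225961878690915, S(29,12) = 13326679652926121224470.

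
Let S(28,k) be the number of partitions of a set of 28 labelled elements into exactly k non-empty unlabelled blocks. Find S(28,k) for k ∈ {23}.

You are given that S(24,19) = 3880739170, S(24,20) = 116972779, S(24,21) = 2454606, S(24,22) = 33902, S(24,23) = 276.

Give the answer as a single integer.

22693687380

i=25: T(25,20)=3880739170+20·116972779=6220194750 | T(25,21)=116972779+21·2454606=168519505 | T(25,22)=2454606+22·33902=3200450 | T(25,23)=33902+23·276=40250
i=26: T(26,21)=6220194750+21·168519505=9759104355 | T(26,22)=168519505+22·3200450=238929405 | T(26,23)=3200450+23·40250=4126200
i=27: T(27,22)=9759104355+22·238929405=15015551265 | T(27,23)=238929405+23·4126200=333832005
i=28: T(28,23)=15015551265+23·333832005=22693687380
Read S(28,23) = 22693687380.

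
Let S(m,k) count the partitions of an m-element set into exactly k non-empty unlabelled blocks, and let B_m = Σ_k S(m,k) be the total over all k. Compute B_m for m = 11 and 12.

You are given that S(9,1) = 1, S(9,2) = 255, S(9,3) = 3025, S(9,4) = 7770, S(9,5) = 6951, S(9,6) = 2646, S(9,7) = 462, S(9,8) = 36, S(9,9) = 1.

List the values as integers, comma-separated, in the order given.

row 10: T[10][1]=1·1+0=1  T[10][2]=2·255+1=511  T[10][3]=3·3025+255=9330  T[10][4]=4·7770+3025=34105  T[10][5]=5·6951+7770=42525  T[10][6]=6·2646+6951=22827  T[10][7]=7·462+2646=5880  T[10][8]=8·36+462=750  T[10][9]=9·1+36=45  T[10][10]=10·0+1=1
row 11: T[11][1]=1·1+0=1  T[11][2]=2·511+1=1023  T[11][3]=3·9330+511=28501  T[11][4]=4·34105+9330=145750  T[11][5]=5·42525+34105=246730  T[11][6]=6·22827+42525=179487  T[11][7]=7·5880+22827=63987  T[11][8]=8·750+5880=11880  T[11][9]=9·45+750=1155  T[11][10]=10·1+45=55  T[11][11]=11·0+1=1
row 12: T[12][1]=1·1+0=1  T[12][2]=2·1023+1=2047  T[12][3]=3·28501+1023=86526  T[12][4]=4·145750+28501=611501  T[12][5]=5·246730+145750=1379400  T[12][6]=6·179487+246730=1323652  T[12][7]=7·63987+179487=627396  T[12][8]=8·11880+63987=159027  T[12][9]=9·1155+11880=22275  T[12][10]=10·55+1155=1705  T[12][11]=11·1+55=66  T[12][12]=12·0+1=1
B_11 = ΣS(11,k) = 1+1023+28501+145750+246730+179487+63987+11880+1155+55+1 = 678570
B_12 = ΣS(12,k) = 1+2047+86526+611501+1379400+1323652+627396+159027+22275+1705+66+1 = 4213597

678570, 4213597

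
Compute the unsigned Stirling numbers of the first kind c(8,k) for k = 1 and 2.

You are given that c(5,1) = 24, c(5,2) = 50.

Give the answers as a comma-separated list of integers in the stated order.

5040, 13068

@6  (6,1):24·5+0→120, (6,2):50·5+24→274
@7  (7,1):120·6+0→720, (7,2):274·6+120→1764
@8  (8,1):720·7+0→5040, (8,2):1764·7+720→13068
Read c(8,1) = 5040, c(8,2) = 13068.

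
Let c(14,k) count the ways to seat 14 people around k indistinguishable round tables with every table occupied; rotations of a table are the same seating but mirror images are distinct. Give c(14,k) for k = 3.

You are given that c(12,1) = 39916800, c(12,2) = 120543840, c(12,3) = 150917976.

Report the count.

[13] T[13,2]:12*120543840+39916800=1486442880 · T[13,3]:12*150917976+120543840=1931559552
[14] T[14,3]:13*1931559552+1486442880=26596717056
Read c(14,3) = 26596717056.

26596717056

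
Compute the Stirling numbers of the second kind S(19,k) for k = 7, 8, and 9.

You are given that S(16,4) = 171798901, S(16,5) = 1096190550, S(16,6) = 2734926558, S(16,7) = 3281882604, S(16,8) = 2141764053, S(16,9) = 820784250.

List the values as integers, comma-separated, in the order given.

@17  (17,5):1096190550·5+171798901→5652751651, (17,6):2734926558·6+1096190550→17505749898, (17,7):3281882604·7+2734926558→25708104786, (17,8):2141764053·8+3281882604→20415995028, (17,9):820784250·9+2141764053→9528822303
@18  (18,6):17505749898·6+5652751651→110687251039, (18,7):25708104786·7+17505749898→197462483400, (18,8):20415995028·8+25708104786→189036065010, (18,9):9528822303·9+20415995028→106175395755
@19  (19,7):197462483400·7+110687251039→1492924634839, (19,8):189036065010·8+197462483400→1709751003480, (19,9):106175395755·9+189036065010→1144614626805
Read S(19,7) = 1492924634839, S(19,8) = 1709751003480, S(19,9) = 1144614626805.

1492924634839, 1709751003480, 1144614626805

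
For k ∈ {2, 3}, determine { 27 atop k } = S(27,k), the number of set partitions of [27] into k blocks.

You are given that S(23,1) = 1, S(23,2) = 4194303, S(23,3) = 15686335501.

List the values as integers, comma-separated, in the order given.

r24: T_24,1=1×1+0=1; T_24,2=2×4194303+1=8388607; T_24,3=3×15686335501+4194303=47063200806
r25: T_25,1=1×1+0=1; T_25,2=2×8388607+1=16777215; T_25,3=3×47063200806+8388607=141197991025
r26: T_26,1=1×1+0=1; T_26,2=2×16777215+1=33554431; T_26,3=3×141197991025+16777215=423610750290
r27: T_27,2=2×33554431+1=67108863; T_27,3=3×423610750290+33554431=1270865805301
Read S(27,2) = 67108863, S(27,3) = 1270865805301.

67108863, 1270865805301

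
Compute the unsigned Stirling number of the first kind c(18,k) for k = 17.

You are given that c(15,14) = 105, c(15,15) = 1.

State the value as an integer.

153

row 16: T[16][15]=15·1+105=120  T[16][16]=15·0+1=1
row 17: T[17][16]=16·1+120=136  T[17][17]=16·0+1=1
row 18: T[18][17]=17·1+136=153
Read c(18,17) = 153.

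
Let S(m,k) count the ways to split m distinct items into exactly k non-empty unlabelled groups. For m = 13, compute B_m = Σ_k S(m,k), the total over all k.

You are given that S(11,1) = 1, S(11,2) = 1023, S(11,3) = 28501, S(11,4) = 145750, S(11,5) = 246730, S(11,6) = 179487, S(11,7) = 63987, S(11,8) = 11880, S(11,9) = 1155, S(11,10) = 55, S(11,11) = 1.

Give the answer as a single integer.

27644437

row 12: T[12][1]=1·1+0=1  T[12][2]=2·1023+1=2047  T[12][3]=3·28501+1023=86526  T[12][4]=4·145750+28501=611501  T[12][5]=5·246730+145750=1379400  T[12][6]=6·179487+246730=1323652  T[12][7]=7·63987+179487=627396  T[12][8]=8·11880+63987=159027  T[12][9]=9·1155+11880=22275  T[12][10]=10·55+1155=1705  T[12][11]=11·1+55=66  T[12][12]=12·0+1=1
row 13: T[13][1]=1·1+0=1  T[13][2]=2·2047+1=4095  T[13][3]=3·86526+2047=261625  T[13][4]=4·611501+86526=2532530  T[13][5]=5·1379400+611501=7508501  T[13][6]=6·1323652+1379400=9321312  T[13][7]=7·627396+1323652=5715424  T[13][8]=8·159027+627396=1899612  T[13][9]=9·22275+159027=359502  T[13][10]=10·1705+22275=39325  T[13][11]=11·66+1705=2431  T[13][12]=12·1+66=78  T[13][13]=13·0+1=1
B_13 = ΣS(13,k) = 1+4095+261625+2532530+7508501+9321312+5715424+1899612+359502+39325+2431+78+1 = 27644437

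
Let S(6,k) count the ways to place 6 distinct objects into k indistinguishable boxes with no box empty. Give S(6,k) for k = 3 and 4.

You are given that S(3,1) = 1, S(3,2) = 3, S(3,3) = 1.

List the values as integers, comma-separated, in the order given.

r4: T_4,1=1×1+0=1; T_4,2=2×3+1=7; T_4,3=3×1+3=6; T_4,4=4×0+1=1
r5: T_5,2=2×7+1=15; T_5,3=3×6+7=25; T_5,4=4×1+6=10
r6: T_6,3=3×25+15=90; T_6,4=4×10+25=65
Read S(6,3) = 90, S(6,4) = 65.

90, 65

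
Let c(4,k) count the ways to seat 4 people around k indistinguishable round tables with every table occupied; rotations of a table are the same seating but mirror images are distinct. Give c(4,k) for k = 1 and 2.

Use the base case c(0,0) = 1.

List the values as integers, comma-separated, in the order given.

6, 11

i=1: T(1,1)=1+0·0=1
i=2: T(2,1)=0+1·1=1 | T(2,2)=1+1·0=1
i=3: T(3,1)=0+2·1=2 | T(3,2)=1+2·1=3
i=4: T(4,1)=0+3·2=6 | T(4,2)=2+3·3=11
Read c(4,1) = 6, c(4,2) = 11.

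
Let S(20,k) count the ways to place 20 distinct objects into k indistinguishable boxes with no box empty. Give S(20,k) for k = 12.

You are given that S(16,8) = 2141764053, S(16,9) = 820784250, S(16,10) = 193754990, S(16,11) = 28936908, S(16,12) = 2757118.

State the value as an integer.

@17  (17,9):820784250·9+2141764053→9528822303, (17,10):193754990·10+820784250→2758334150, (17,11):28936908·11+193754990→512060978, (17,12):2757118·12+28936908→62022324
@18  (18,10):2758334150·10+9528822303→37112163803, (18,11):512060978·11+2758334150→8391004908, (18,12):62022324·12+512060978→1256328866
@19  (19,11):8391004908·11+37112163803→129413217791, (19,12):1256328866·12+8391004908→23466951300
@20  (20,12):23466951300·12+129413217791→411016633391
Read S(20,12) = 411016633391.

411016633391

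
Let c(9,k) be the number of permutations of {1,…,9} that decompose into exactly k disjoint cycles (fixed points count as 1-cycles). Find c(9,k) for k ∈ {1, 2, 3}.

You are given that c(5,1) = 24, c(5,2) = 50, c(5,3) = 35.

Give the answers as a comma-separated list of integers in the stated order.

[6] T[6,1]:5*24+0=120 · T[6,2]:5*50+24=274 · T[6,3]:5*35+50=225
[7] T[7,1]:6*120+0=720 · T[7,2]:6*274+120=1764 · T[7,3]:6*225+274=1624
[8] T[8,1]:7*720+0=5040 · T[8,2]:7*1764+720=13068 · T[8,3]:7*1624+1764=13132
[9] T[9,1]:8*5040+0=40320 · T[9,2]:8*13068+5040=109584 · T[9,3]:8*13132+13068=118124
Read c(9,1) = 40320, c(9,2) = 109584, c(9,3) = 118124.

40320, 109584, 118124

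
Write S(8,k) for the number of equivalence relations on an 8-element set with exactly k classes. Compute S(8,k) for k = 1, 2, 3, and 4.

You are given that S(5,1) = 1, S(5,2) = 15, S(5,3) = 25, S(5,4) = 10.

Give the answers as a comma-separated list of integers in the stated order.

1, 127, 966, 1701

r6: T_6,1=1×1+0=1; T_6,2=2×15+1=31; T_6,3=3×25+15=90; T_6,4=4×10+25=65
r7: T_7,1=1×1+0=1; T_7,2=2×31+1=63; T_7,3=3×90+31=301; T_7,4=4×65+90=350
r8: T_8,1=1×1+0=1; T_8,2=2×63+1=127; T_8,3=3×301+63=966; T_8,4=4×350+301=1701
Read S(8,1) = 1, S(8,2) = 127, S(8,3) = 966, S(8,4) = 1701.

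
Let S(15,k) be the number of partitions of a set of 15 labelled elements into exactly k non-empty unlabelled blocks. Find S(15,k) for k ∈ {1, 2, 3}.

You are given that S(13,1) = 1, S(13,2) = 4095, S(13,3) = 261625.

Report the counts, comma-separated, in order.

[14] T[14,1]:1*1+0=1 · T[14,2]:2*4095+1=8191 · T[14,3]:3*261625+4095=788970
[15] T[15,1]:1*1+0=1 · T[15,2]:2*8191+1=16383 · T[15,3]:3*788970+8191=2375101
Read S(15,1) = 1, S(15,2) = 16383, S(15,3) = 2375101.

1, 16383, 2375101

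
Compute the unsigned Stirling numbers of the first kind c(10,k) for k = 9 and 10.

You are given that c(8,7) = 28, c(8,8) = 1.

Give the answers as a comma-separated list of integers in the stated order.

r9: T_9,8=8×1+28=36; T_9,9=8×0+1=1
r10: T_10,9=9×1+36=45; T_10,10=9×0+1=1
Read c(10,9) = 45, c(10,10) = 1.

45, 1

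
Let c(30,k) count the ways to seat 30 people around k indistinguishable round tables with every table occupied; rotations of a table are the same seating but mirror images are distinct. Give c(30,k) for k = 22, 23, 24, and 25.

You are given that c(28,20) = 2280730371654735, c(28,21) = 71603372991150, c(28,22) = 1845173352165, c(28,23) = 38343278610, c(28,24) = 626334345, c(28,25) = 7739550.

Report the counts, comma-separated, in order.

7860403394108265, 207912996295875, 4539323721075, 80328850875

i=29: T(29,21)=2280730371654735+28·71603372991150=4285624815406935 | T(29,22)=71603372991150+28·1845173352165=123268226851770 | T(29,23)=1845173352165+28·38343278610=2918785153245 | T(29,24)=38343278610+28·626334345=55880640270 | T(29,25)=626334345+28·7739550=843041745
i=30: T(30,22)=4285624815406935+29·123268226851770=7860403394108265 | T(30,23)=123268226851770+29·2918785153245=207912996295875 | T(30,24)=2918785153245+29·55880640270=4539323721075 | T(30,25)=55880640270+29·843041745=80328850875
Read c(30,22) = 7860403394108265, c(30,23) = 207912996295875, c(30,24) = 4539323721075, c(30,25) = 80328850875.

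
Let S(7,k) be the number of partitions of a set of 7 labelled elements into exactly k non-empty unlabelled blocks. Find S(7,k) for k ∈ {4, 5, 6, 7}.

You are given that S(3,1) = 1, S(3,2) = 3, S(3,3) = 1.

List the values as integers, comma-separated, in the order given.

row 4: T[4][1]=1·1+0=1  T[4][2]=2·3+1=7  T[4][3]=3·1+3=6  T[4][4]=4·0+1=1
row 5: T[5][2]=2·7+1=15  T[5][3]=3·6+7=25  T[5][4]=4·1+6=10  T[5][5]=5·0+1=1
row 6: T[6][3]=3·25+15=90  T[6][4]=4·10+25=65  T[6][5]=5·1+10=15  T[6][6]=6·0+1=1
row 7: T[7][4]=4·65+90=350  T[7][5]=5·15+65=140  T[7][6]=6·1+15=21  T[7][7]=7·0+1=1
Read S(7,4) = 350, S(7,5) = 140, S(7,6) = 21, S(7,7) = 1.

350, 140, 21, 1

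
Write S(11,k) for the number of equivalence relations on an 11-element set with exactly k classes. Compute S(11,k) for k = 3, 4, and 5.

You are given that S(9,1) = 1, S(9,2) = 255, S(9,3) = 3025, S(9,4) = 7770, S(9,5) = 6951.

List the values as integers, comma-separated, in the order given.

@10  (10,2):255·2+1→511, (10,3):3025·3+255→9330, (10,4):7770·4+3025→34105, (10,5):6951·5+7770→42525
@11  (11,3):9330·3+511→28501, (11,4):34105·4+9330→145750, (11,5):42525·5+34105→246730
Read S(11,3) = 28501, S(11,4) = 145750, S(11,5) = 246730.

28501, 145750, 246730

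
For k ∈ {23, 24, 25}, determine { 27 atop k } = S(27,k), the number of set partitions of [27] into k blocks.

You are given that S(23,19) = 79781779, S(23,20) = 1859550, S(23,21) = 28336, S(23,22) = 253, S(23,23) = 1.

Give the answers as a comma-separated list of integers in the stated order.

333832005, 5265000, 55575

[24] T[24,20]:20*1859550+79781779=116972779 · T[24,21]:21*28336+1859550=2454606 · T[24,22]:22*253+28336=33902 · T[24,23]:23*1+253=276 · T[24,24]:24*0+1=1
[25] T[25,21]:21*2454606+116972779=168519505 · T[25,22]:22*33902+2454606=3200450 · T[25,23]:23*276+33902=40250 · T[25,24]:24*1+276=300 · T[25,25]:25*0+1=1
[26] T[26,22]:22*3200450+168519505=238929405 · T[26,23]:23*40250+3200450=4126200 · T[26,24]:24*300+40250=47450 · T[26,25]:25*1+300=325
[27] T[27,23]:23*4126200+238929405=333832005 · T[27,24]:24*47450+4126200=5265000 · T[27,25]:25*325+47450=55575
Read S(27,23) = 333832005, S(27,24) = 5265000, S(27,25) = 55575.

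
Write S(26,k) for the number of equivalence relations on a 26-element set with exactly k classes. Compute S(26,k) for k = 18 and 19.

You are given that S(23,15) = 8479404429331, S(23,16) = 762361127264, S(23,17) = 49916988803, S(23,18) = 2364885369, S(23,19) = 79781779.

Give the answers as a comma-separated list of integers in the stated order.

@24  (24,16):762361127264·16+8479404429331→20677182465555, (24,17):49916988803·17+762361127264→1610949936915, (24,18):2364885369·18+49916988803→92484925445, (24,19):79781779·19+2364885369→3880739170
@25  (25,17):1610949936915·17+20677182465555→48063331393110, (25,18):92484925445·18+1610949936915→3275678594925, (25,19):3880739170·19+92484925445→166218969675
@26  (26,18):3275678594925·18+48063331393110→107025546101760, (26,19):166218969675·19+3275678594925→6433839018750
Read S(26,18) = 107025546101760, S(26,19) = 6433839018750.

107025546101760, 6433839018750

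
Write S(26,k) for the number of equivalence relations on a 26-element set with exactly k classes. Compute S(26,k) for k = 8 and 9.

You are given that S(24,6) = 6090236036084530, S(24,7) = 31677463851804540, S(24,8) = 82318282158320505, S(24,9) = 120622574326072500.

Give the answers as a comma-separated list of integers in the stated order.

i=25: T(25,7)=6090236036084530+7·31677463851804540=227832482998716310 | T(25,8)=31677463851804540+8·82318282158320505=690223721118368580 | T(25,9)=82318282158320505+9·120622574326072500=1167921451092973005
i=26: T(26,8)=227832482998716310+8·690223721118368580=5749622251945664950 | T(26,9)=690223721118368580+9·1167921451092973005=11201516780955125625
Read S(26,8) = 5749622251945664950, S(26,9) = 11201516780955125625.

5749622251945664950, 11201516780955125625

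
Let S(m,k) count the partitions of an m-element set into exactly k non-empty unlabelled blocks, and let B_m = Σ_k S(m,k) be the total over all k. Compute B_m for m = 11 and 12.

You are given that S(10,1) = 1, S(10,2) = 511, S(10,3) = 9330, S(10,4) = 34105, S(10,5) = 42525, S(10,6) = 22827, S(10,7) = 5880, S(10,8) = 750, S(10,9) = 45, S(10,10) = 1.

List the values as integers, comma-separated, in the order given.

678570, 4213597

row 11: T[11][1]=1·1+0=1  T[11][2]=2·511+1=1023  T[11][3]=3·9330+511=28501  T[11][4]=4·34105+9330=145750  T[11][5]=5·42525+34105=246730  T[11][6]=6·22827+42525=179487  T[11][7]=7·5880+22827=63987  T[11][8]=8·750+5880=11880  T[11][9]=9·45+750=1155  T[11][10]=10·1+45=55  T[11][11]=11·0+1=1
row 12: T[12][1]=1·1+0=1  T[12][2]=2·1023+1=2047  T[12][3]=3·28501+1023=86526  T[12][4]=4·145750+28501=611501  T[12][5]=5·246730+145750=1379400  T[12][6]=6·179487+246730=1323652  T[12][7]=7·63987+179487=627396  T[12][8]=8·11880+63987=159027  T[12][9]=9·1155+11880=22275  T[12][10]=10·55+1155=1705  T[12][11]=11·1+55=66  T[12][12]=12·0+1=1
B_11 = ΣS(11,k) = 1+1023+28501+145750+246730+179487+63987+11880+1155+55+1 = 678570
B_12 = ΣS(12,k) = 1+2047+86526+611501+1379400+1323652+627396+159027+22275+1705+66+1 = 4213597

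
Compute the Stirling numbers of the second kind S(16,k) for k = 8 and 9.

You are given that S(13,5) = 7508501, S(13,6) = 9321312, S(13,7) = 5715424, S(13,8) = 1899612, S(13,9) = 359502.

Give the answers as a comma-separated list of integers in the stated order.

2141764053, 820784250

[14] T[14,6]:6*9321312+7508501=63436373 · T[14,7]:7*5715424+9321312=49329280 · T[14,8]:8*1899612+5715424=20912320 · T[14,9]:9*359502+1899612=5135130
[15] T[15,7]:7*49329280+63436373=408741333 · T[15,8]:8*20912320+49329280=216627840 · T[15,9]:9*5135130+20912320=67128490
[16] T[16,8]:8*216627840+408741333=2141764053 · T[16,9]:9*67128490+216627840=820784250
Read S(16,8) = 2141764053, S(16,9) = 820784250.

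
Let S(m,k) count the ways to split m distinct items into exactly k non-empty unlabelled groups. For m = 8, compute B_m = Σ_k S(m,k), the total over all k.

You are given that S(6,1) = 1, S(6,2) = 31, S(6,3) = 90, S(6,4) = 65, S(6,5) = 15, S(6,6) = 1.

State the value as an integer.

i=7: T(7,1)=0+1·1=1 | T(7,2)=1+2·31=63 | T(7,3)=31+3·90=301 | T(7,4)=90+4·65=350 | T(7,5)=65+5·15=140 | T(7,6)=15+6·1=21 | T(7,7)=1+7·0=1
i=8: T(8,1)=0+1·1=1 | T(8,2)=1+2·63=127 | T(8,3)=63+3·301=966 | T(8,4)=301+4·350=1701 | T(8,5)=350+5·140=1050 | T(8,6)=140+6·21=266 | T(8,7)=21+7·1=28 | T(8,8)=1+8·0=1
B_8 = ΣS(8,k) = 1+127+966+1701+1050+266+28+1 = 4140

4140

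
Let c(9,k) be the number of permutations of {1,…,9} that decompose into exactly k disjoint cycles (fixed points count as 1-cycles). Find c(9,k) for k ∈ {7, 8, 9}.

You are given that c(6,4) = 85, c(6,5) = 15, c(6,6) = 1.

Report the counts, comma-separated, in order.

546, 36, 1

r7: T_7,5=6×15+85=175; T_7,6=6×1+15=21; T_7,7=6×0+1=1
r8: T_8,6=7×21+175=322; T_8,7=7×1+21=28; T_8,8=7×0+1=1
r9: T_9,7=8×28+322=546; T_9,8=8×1+28=36; T_9,9=8×0+1=1
Read c(9,7) = 546, c(9,8) = 36, c(9,9) = 1.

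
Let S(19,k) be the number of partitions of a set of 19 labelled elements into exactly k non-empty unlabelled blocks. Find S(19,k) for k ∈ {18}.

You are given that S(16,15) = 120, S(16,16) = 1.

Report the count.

@17  (17,16):1·16+120→136, (17,17):0·17+1→1
@18  (18,17):1·17+136→153, (18,18):0·18+1→1
@19  (19,18):1·18+153→171
Read S(19,18) = 171.

171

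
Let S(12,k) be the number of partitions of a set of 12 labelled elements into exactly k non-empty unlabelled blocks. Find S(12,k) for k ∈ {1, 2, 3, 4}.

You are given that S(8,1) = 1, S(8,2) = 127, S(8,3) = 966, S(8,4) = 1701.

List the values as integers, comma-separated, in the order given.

[9] T[9,1]:1*1+0=1 · T[9,2]:2*127+1=255 · T[9,3]:3*966+127=3025 · T[9,4]:4*1701+966=7770
[10] T[10,1]:1*1+0=1 · T[10,2]:2*255+1=511 · T[10,3]:3*3025+255=9330 · T[10,4]:4*7770+3025=34105
[11] T[11,1]:1*1+0=1 · T[11,2]:2*511+1=1023 · T[11,3]:3*9330+511=28501 · T[11,4]:4*34105+9330=145750
[12] T[12,1]:1*1+0=1 · T[12,2]:2*1023+1=2047 · T[12,3]:3*28501+1023=86526 · T[12,4]:4*145750+28501=611501
Read S(12,1) = 1, S(12,2) = 2047, S(12,3) = 86526, S(12,4) = 611501.

1, 2047, 86526, 611501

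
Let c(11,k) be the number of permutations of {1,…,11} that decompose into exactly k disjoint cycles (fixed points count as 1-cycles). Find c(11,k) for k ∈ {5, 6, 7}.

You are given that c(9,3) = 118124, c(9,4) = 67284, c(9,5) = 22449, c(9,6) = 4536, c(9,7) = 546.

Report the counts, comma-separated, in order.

3416930, 902055, 157773

[10] T[10,4]:9*67284+118124=723680 · T[10,5]:9*22449+67284=269325 · T[10,6]:9*4536+22449=63273 · T[10,7]:9*546+4536=9450
[11] T[11,5]:10*269325+723680=3416930 · T[11,6]:10*63273+269325=902055 · T[11,7]:10*9450+63273=157773
Read c(11,5) = 3416930, c(11,6) = 902055, c(11,7) = 157773.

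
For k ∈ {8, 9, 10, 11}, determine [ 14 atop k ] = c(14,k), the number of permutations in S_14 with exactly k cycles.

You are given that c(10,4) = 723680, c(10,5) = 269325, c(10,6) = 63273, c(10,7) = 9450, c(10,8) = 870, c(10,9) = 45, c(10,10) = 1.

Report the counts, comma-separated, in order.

@11  (11,5):269325·10+723680→3416930, (11,6):63273·10+269325→902055, (11,7):9450·10+63273→157773, (11,8):870·10+9450→18150, (11,9):45·10+870→1320, (11,10):1·10+45→55, (11,11):0·10+1→1
@12  (12,6):902055·11+3416930→13339535, (12,7):157773·11+902055→2637558, (12,8):18150·11+157773→357423, (12,9):1320·11+18150→32670, (12,10):55·11+1320→1925, (12,11):1·11+55→66
@13  (13,7):2637558·12+13339535→44990231, (13,8):357423·12+2637558→6926634, (13,9):32670·12+357423→749463, (13,10):1925·12+32670→55770, (13,11):66·12+1925→2717
@14  (14,8):6926634·13+44990231→135036473, (14,9):749463·13+6926634→16669653, (14,10):55770·13+749463→1474473, (14,11):2717·13+55770→91091
Read c(14,8) = 135036473, c(14,9) = 16669653, c(14,10) = 1474473, c(14,11) = 91091.

135036473, 16669653, 1474473, 91091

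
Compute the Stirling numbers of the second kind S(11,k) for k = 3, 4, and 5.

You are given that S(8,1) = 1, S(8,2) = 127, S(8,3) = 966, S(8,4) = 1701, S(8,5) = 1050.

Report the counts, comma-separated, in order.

28501, 145750, 246730

r9: T_9,1=1×1+0=1; T_9,2=2×127+1=255; T_9,3=3×966+127=3025; T_9,4=4×1701+966=7770; T_9,5=5×1050+1701=6951
r10: T_10,2=2×255+1=511; T_10,3=3×3025+255=9330; T_10,4=4×7770+3025=34105; T_10,5=5×6951+7770=42525
r11: T_11,3=3×9330+511=28501; T_11,4=4×34105+9330=145750; T_11,5=5×42525+34105=246730
Read S(11,3) = 28501, S(11,4) = 145750, S(11,5) = 246730.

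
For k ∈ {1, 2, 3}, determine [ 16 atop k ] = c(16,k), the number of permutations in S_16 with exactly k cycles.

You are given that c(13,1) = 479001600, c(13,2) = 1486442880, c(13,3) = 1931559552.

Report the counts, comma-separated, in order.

@14  (14,1):479001600·13+0→6227020800, (14,2):1486442880·13+479001600→19802759040, (14,3):1931559552·13+1486442880→26596717056
@15  (15,1):6227020800·14+0→87178291200, (15,2):19802759040·14+6227020800→283465647360, (15,3):26596717056·14+19802759040→392156797824
@16  (16,1):87178291200·15+0→1307674368000, (16,2):283465647360·15+87178291200→4339163001600, (16,3):392156797824·15+283465647360→6165817614720
Read c(16,1) = 1307674368000, c(16,2) = 4339163001600, c(16,3) = 6165817614720.

1307674368000, 4339163001600, 6165817614720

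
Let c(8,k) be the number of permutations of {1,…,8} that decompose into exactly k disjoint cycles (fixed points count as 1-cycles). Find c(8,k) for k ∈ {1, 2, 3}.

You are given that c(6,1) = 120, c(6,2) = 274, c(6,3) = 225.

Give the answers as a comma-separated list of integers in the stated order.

i=7: T(7,1)=0+6·120=720 | T(7,2)=120+6·274=1764 | T(7,3)=274+6·225=1624
i=8: T(8,1)=0+7·720=5040 | T(8,2)=720+7·1764=13068 | T(8,3)=1764+7·1624=13132
Read c(8,1) = 5040, c(8,2) = 13068, c(8,3) = 13132.

5040, 13068, 13132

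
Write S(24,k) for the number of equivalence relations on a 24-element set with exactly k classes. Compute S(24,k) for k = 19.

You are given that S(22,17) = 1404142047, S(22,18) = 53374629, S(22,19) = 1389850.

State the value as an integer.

r23: T_23,18=18×53374629+1404142047=2364885369; T_23,19=19×1389850+53374629=79781779
r24: T_24,19=19×79781779+2364885369=3880739170
Read S(24,19) = 3880739170.

3880739170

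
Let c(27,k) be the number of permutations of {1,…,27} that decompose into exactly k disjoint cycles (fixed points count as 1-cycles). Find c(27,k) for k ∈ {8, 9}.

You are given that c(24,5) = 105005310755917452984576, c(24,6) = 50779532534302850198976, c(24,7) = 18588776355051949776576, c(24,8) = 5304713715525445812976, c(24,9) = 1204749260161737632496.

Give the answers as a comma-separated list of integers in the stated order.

i=25: T(25,6)=105005310755917452984576+24·50779532534302850198976=1323714091579185857760000 | T(25,7)=50779532534302850198976+24·18588776355051949776576=496910165055549644836800 | T(25,8)=18588776355051949776576+24·5304713715525445812976=145901905527662649288000 | T(25,9)=5304713715525445812976+24·1204749260161737632496=34218695959407148992880
i=26: T(26,7)=1323714091579185857760000+25·496910165055549644836800=13746468217967926978680000 | T(26,8)=496910165055549644836800+25·145901905527662649288000=4144457803247115877036800 | T(26,9)=145901905527662649288000+25·34218695959407148992880=1001369304512841374110000
i=27: T(27,8)=13746468217967926978680000+26·4144457803247115877036800=121502371102392939781636800 | T(27,9)=4144457803247115877036800+26·1001369304512841374110000=30180059720580991603896800
Read c(27,8) = 121502371102392939781636800, c(27,9) = 30180059720580991603896800.

121502371102392939781636800, 30180059720580991603896800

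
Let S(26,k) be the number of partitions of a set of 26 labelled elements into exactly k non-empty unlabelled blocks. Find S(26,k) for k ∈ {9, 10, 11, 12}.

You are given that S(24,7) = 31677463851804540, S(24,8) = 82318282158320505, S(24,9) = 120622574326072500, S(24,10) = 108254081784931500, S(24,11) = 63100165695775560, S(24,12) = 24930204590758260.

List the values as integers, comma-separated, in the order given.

11201516780955125625, 13199555372846848005, 10029078340998476760, 5149507353856958820

row 25: T[25][8]=8·82318282158320505+31677463851804540=690223721118368580  T[25][9]=9·120622574326072500+82318282158320505=1167921451092973005  T[25][10]=10·108254081784931500+120622574326072500=1203163392175387500  T[25][11]=11·63100165695775560+108254081784931500=802355904438462660  T[25][12]=12·24930204590758260+63100165695775560=362262620784874680
row 26: T[26][9]=9·1167921451092973005+690223721118368580=11201516780955125625  T[26][10]=10·1203163392175387500+1167921451092973005=13199555372846848005  T[26][11]=11·802355904438462660+1203163392175387500=10029078340998476760  T[26][12]=12·362262620784874680+802355904438462660=5149507353856958820
Read S(26,9) = 11201516780955125625, S(26,10) = 13199555372846848005, S(26,11) = 10029078340998476760, S(26,12) = 5149507353856958820.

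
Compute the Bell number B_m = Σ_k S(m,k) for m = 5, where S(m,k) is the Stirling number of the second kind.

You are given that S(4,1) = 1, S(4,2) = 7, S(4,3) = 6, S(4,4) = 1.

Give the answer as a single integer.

[5] T[5,1]:1*1+0=1 · T[5,2]:2*7+1=15 · T[5,3]:3*6+7=25 · T[5,4]:4*1+6=10 · T[5,5]:5*0+1=1
B_5 = ΣS(5,k) = 1+15+25+10+1 = 52

52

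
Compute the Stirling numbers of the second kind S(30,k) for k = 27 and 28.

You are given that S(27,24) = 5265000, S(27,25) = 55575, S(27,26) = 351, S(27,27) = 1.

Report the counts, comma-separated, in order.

@28  (28,25):55575·25+5265000→6654375, (28,26):351·26+55575→64701, (28,27):1·27+351→378, (28,28):0·28+1→1
@29  (29,26):64701·26+6654375→8336601, (29,27):378·27+64701→74907, (29,28):1·28+378→406
@30  (30,27):74907·27+8336601→10359090, (30,28):406·28+74907→86275
Read S(30,27) = 10359090, S(30,28) = 86275.

10359090, 86275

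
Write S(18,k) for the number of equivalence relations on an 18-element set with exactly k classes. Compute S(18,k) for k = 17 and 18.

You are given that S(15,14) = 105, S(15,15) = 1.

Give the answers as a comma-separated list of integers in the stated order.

i=16: T(16,15)=105+15·1=120 | T(16,16)=1+16·0=1
i=17: T(17,16)=120+16·1=136 | T(17,17)=1+17·0=1
i=18: T(18,17)=136+17·1=153 | T(18,18)=1+18·0=1
Read S(18,17) = 153, S(18,18) = 1.

153, 1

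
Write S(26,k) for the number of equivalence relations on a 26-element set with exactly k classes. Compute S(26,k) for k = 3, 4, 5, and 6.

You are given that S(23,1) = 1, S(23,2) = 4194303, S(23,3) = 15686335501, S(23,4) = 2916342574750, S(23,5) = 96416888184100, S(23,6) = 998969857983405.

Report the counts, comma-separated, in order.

423610750290, 187226356946265, 12230196160292565, 224595186974125331

[24] T[24,1]:1*1+0=1 · T[24,2]:2*4194303+1=8388607 · T[24,3]:3*15686335501+4194303=47063200806 · T[24,4]:4*2916342574750+15686335501=11681056634501 · T[24,5]:5*96416888184100+2916342574750=485000783495250 · T[24,6]:6*998969857983405+96416888184100=6090236036084530
[25] T[25,2]:2*8388607+1=16777215 · T[25,3]:3*47063200806+8388607=141197991025 · T[25,4]:4*11681056634501+47063200806=46771289738810 · T[25,5]:5*485000783495250+11681056634501=2436684974110751 · T[25,6]:6*6090236036084530+485000783495250=37026417000002430
[26] T[26,3]:3*141197991025+16777215=423610750290 · T[26,4]:4*46771289738810+141197991025=187226356946265 · T[26,5]:5*2436684974110751+46771289738810=12230196160292565 · T[26,6]:6*37026417000002430+2436684974110751=224595186974125331
Read S(26,3) = 423610750290, S(26,4) = 187226356946265, S(26,5) = 12230196160292565, S(26,6) = 224595186974125331.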